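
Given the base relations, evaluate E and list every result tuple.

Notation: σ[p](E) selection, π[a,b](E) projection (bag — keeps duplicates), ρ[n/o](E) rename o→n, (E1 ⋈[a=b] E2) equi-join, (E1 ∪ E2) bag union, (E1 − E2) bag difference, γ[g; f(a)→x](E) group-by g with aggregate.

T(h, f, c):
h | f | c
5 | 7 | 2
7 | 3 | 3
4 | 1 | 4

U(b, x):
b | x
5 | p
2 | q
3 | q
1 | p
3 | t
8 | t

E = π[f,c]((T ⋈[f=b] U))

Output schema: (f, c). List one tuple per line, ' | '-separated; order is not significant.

Row counts bottom-up:
  T → 3
  U → 6
  (T ⋈[f=b] U) → 3
  π[f,c]((T ⋈[f=b] U)) → 3

== RESULT ==
f | c
1 | 4
3 | 3
3 | 3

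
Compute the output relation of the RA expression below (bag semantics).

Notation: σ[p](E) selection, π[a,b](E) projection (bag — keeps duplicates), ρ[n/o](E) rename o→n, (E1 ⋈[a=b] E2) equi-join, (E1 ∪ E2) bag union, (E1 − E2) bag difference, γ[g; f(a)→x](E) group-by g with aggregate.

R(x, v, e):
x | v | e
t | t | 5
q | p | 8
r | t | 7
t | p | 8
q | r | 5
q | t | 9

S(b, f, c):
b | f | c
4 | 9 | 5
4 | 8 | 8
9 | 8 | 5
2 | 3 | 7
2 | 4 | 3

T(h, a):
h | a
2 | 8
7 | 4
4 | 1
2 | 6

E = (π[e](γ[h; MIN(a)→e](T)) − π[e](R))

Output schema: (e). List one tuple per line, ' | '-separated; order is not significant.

Row counts bottom-up:
  T → 4
  γ[h; MIN(a)→e](T) → 3
  π[e](γ[h; MIN(a)→e](T)) → 3
  R → 6
  π[e](R) → 6
  (π[e](γ[h; MIN(a)→e](T)) − π[e](R)) → 3

== RESULT ==
e
1
4
6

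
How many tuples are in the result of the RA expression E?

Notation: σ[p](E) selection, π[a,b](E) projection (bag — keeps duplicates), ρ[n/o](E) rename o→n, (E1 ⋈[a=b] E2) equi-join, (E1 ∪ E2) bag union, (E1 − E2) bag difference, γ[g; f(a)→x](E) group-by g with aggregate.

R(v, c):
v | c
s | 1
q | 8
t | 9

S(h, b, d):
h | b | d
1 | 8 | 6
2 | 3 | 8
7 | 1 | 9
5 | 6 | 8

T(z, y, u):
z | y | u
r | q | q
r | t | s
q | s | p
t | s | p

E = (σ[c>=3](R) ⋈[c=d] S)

Subexpression sizes:
  R → 3
  σ[c>=3](R) → 2
  S → 4
  (σ[c>=3](R) ⋈[c=d] S) → 3

|E| = 3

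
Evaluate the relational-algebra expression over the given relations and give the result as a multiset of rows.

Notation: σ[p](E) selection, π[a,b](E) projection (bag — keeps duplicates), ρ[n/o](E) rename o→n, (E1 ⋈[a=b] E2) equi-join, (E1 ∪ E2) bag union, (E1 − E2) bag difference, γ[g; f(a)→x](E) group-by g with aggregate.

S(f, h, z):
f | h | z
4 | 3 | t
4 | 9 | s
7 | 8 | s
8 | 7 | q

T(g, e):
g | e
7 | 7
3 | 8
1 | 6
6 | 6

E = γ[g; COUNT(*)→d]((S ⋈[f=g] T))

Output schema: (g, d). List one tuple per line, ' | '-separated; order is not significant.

Subexpression sizes:
  S → 4
  T → 4
  (S ⋈[f=g] T) → 1
  γ[g; COUNT(*)→d]((S ⋈[f=g] T)) → 1

== RESULT ==
g | d
7 | 1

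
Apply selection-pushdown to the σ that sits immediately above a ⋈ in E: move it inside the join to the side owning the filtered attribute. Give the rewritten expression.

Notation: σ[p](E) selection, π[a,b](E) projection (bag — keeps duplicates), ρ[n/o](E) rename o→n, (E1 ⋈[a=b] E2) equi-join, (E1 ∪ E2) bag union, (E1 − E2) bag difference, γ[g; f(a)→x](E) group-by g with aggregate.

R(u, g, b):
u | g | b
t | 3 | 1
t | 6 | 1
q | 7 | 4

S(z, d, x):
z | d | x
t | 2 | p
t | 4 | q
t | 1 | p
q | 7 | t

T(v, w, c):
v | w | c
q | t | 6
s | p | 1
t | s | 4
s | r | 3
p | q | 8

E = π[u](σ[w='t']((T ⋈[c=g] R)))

σ filters on w, owned by the left side.
E' = π[u]((σ[w='t'](T) ⋈[c=g] R))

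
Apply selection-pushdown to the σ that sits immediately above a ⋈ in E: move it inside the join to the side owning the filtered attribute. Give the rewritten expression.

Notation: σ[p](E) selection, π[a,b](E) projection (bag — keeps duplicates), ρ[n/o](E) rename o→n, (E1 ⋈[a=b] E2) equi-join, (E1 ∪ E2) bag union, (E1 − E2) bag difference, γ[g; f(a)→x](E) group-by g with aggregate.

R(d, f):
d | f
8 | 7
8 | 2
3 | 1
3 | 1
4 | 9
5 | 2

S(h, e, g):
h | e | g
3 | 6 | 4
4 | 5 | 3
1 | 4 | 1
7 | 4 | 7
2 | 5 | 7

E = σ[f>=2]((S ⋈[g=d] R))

σ filters on f, owned by the right side.
E' = (S ⋈[g=d] σ[f>=2](R))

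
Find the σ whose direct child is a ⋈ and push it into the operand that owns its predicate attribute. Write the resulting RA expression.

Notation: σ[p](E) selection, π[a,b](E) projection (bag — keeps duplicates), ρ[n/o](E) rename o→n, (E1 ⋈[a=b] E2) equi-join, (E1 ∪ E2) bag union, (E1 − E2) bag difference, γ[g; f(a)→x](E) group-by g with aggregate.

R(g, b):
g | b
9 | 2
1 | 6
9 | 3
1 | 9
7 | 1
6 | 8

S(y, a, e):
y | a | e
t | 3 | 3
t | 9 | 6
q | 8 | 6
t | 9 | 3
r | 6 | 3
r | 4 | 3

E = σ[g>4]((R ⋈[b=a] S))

σ filters on g, owned by the left side.
E' = (σ[g>4](R) ⋈[b=a] S)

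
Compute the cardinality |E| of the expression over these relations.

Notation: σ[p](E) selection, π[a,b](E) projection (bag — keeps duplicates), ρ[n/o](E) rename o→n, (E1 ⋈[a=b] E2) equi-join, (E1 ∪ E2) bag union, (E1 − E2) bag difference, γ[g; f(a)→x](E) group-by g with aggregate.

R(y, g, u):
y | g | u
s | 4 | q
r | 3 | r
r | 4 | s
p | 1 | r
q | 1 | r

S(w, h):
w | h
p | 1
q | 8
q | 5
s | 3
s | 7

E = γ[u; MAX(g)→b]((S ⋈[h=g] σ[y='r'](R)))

Subexpression sizes:
  S → 5
  R → 5
  σ[y='r'](R) → 2
  (S ⋈[h=g] σ[y='r'](R)) → 1
  γ[u; MAX(g)→b]((S ⋈[h=g] σ[y='r'](R))) → 1

|E| = 1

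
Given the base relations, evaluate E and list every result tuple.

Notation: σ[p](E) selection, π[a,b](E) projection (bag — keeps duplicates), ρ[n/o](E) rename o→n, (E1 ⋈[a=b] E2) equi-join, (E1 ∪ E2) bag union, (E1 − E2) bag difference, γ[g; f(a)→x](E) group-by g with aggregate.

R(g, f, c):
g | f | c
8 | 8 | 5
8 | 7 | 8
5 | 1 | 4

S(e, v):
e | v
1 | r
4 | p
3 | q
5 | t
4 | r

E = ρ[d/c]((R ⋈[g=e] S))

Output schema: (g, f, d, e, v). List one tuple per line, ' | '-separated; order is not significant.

Subexpression sizes:
  R → 3
  S → 5
  (R ⋈[g=e] S) → 1
  ρ[d/c]((R ⋈[g=e] S)) → 1

== RESULT ==
g | f | d | e | v
5 | 1 | 4 | 5 | t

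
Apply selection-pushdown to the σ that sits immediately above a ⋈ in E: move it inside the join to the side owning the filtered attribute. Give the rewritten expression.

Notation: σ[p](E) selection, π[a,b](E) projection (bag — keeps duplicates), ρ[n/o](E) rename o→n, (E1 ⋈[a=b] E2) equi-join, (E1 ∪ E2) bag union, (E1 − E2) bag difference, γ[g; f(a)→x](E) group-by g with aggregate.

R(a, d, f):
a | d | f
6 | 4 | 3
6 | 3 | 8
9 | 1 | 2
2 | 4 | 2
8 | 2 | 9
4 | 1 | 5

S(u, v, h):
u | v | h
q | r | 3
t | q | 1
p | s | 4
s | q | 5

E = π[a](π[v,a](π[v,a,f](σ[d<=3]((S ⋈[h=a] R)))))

σ filters on d, owned by the right side.
E' = π[a](π[v,a](π[v,a,f]((S ⋈[h=a] σ[d<=3](R)))))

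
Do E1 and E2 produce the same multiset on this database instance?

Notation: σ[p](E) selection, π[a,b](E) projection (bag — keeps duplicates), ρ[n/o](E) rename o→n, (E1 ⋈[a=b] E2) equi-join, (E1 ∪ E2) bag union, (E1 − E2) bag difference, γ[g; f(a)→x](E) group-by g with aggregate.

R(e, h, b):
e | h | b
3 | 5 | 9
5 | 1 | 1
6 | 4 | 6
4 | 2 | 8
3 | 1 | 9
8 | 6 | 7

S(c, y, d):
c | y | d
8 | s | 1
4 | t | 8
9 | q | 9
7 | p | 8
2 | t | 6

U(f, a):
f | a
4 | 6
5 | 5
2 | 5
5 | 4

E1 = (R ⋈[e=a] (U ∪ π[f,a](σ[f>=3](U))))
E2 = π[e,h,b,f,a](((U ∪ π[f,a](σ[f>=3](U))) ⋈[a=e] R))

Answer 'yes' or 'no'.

E1 row counts bottom-up:
  R → 6
  U → 4
  U → 4
  σ[f>=3](U) → 3
  π[f,a](σ[f>=3](U)) → 3
  (U ∪ π[f,a](σ[f>=3](U))) → 7
  (R ⋈[e=a] (U ∪ π[f,a](σ[f>=3](U)))) → 7
E2 row counts bottom-up:
  U → 4
  U → 4
  σ[f>=3](U) → 3
  π[f,a](σ[f>=3](U)) → 3
  (U ∪ π[f,a](σ[f>=3](U))) → 7
  R → 6
  ((U ∪ π[f,a](σ[f>=3](U))) ⋈[a=e] R) → 7
  π[e,h,b,f,a](((U ∪ π[f,a](σ[f>=3](U))) ⋈[a=e] R)) → 7

E1 and E2 produce the same multiset:
e | h | b | f | a
4 | 2 | 8 | 5 | 4
4 | 2 | 8 | 5 | 4
5 | 1 | 1 | 2 | 5
5 | 1 | 1 | 5 | 5
5 | 1 | 1 | 5 | 5
6 | 4 | 6 | 4 | 6
6 | 4 | 6 | 4 | 6

yes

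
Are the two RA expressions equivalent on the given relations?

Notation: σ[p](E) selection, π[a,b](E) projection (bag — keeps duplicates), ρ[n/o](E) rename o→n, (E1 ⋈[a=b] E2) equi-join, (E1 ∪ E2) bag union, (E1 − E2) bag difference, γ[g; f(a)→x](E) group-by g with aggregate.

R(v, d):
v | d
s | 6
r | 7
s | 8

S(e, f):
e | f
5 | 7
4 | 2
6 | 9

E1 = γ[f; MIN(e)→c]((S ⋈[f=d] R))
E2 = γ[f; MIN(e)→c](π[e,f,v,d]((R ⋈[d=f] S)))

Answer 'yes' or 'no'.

E1 subexpression sizes:
  S → 3
  R → 3
  (S ⋈[f=d] R) → 1
  γ[f; MIN(e)→c]((S ⋈[f=d] R)) → 1
E2 subexpression sizes:
  R → 3
  S → 3
  (R ⋈[d=f] S) → 1
  π[e,f,v,d]((R ⋈[d=f] S)) → 1
  γ[f; MIN(e)→c](π[e,f,v,d]((R ⋈[d=f] S))) → 1

E1 and E2 produce the same multiset:
f | c
7 | 5

yes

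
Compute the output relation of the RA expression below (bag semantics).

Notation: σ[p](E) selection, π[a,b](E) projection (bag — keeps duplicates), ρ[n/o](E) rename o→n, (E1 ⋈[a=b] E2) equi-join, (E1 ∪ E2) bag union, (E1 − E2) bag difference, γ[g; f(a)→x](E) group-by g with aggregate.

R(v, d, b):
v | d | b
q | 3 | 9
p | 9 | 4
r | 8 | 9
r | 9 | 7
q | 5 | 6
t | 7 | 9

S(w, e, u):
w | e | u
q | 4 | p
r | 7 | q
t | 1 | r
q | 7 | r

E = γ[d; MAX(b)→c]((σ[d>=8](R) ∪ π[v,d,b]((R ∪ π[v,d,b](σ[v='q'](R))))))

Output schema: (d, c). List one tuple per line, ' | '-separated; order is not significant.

Row counts bottom-up:
  R → 6
  σ[d>=8](R) → 3
  R → 6
  R → 6
  σ[v='q'](R) → 2
  π[v,d,b](σ[v='q'](R)) → 2
  (R ∪ π[v,d,b](σ[v='q'](R))) → 8
  π[v,d,b]((R ∪ π[v,d,b](σ[v='q'](R)))) → 8
  (σ[d>=8](R) ∪ π[v,d,b]((R ∪ π[v,d,b](σ[v='q'](R))))) → 11
  γ[d; MAX(b)→c]((σ[d>=8](R) ∪ π[v,d,b]((R ∪ π[v,d,b](σ[v='q'](R)))))) → 5

== RESULT ==
d | c
3 | 9
5 | 6
7 | 9
8 | 9
9 | 7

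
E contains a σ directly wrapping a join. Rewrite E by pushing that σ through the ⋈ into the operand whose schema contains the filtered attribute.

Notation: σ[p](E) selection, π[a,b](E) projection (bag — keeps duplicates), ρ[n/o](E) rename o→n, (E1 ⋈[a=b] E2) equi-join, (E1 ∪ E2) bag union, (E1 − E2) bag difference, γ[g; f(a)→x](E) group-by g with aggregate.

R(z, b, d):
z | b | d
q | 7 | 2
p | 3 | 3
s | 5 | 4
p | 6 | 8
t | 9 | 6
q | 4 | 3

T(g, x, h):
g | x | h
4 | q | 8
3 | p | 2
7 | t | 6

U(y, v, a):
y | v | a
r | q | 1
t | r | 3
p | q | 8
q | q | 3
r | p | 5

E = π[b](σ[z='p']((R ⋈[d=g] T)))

σ filters on z, owned by the left side.
E' = π[b]((σ[z='p'](R) ⋈[d=g] T))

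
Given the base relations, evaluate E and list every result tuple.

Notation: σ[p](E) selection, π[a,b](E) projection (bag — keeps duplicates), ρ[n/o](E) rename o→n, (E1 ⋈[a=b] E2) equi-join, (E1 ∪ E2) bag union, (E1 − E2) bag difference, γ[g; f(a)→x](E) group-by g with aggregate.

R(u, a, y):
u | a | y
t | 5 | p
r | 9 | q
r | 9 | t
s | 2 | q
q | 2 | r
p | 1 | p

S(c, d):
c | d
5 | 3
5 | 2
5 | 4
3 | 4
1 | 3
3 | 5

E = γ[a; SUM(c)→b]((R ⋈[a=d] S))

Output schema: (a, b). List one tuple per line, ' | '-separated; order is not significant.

Row counts bottom-up:
  R → 6
  S → 6
  (R ⋈[a=d] S) → 3
  γ[a; SUM(c)→b]((R ⋈[a=d] S)) → 2

== RESULT ==
a | b
2 | 10
5 | 3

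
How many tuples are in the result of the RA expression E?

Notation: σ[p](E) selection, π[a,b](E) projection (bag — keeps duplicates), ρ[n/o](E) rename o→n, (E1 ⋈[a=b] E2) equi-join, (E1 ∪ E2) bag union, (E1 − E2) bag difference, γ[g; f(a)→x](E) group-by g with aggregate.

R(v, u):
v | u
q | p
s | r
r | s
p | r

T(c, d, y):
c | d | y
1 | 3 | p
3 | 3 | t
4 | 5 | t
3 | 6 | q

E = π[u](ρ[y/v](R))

Stepwise |·|:
  R → 4
  ρ[y/v](R) → 4
  π[u](ρ[y/v](R)) → 4

|E| = 4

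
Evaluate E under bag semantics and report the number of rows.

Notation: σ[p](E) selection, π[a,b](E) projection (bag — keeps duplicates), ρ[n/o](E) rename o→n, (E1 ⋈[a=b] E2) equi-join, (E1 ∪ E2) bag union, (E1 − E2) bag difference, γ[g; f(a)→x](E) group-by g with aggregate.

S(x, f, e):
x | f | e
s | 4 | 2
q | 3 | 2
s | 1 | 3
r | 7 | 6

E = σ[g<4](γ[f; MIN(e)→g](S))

Row counts bottom-up:
  S → 4
  γ[f; MIN(e)→g](S) → 4
  σ[g<4](γ[f; MIN(e)→g](S)) → 3

|E| = 3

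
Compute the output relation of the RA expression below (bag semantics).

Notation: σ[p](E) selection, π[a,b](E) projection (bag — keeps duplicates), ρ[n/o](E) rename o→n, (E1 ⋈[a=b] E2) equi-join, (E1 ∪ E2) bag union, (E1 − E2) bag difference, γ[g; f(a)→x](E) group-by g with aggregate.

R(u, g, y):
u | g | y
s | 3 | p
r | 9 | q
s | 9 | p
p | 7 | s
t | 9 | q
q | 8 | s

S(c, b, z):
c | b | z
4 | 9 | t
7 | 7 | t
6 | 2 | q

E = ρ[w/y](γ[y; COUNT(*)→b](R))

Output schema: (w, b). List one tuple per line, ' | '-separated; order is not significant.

Stepwise |·|:
  R → 6
  γ[y; COUNT(*)→b](R) → 3
  ρ[w/y](γ[y; COUNT(*)→b](R)) → 3

== RESULT ==
w | b
p | 2
q | 2
s | 2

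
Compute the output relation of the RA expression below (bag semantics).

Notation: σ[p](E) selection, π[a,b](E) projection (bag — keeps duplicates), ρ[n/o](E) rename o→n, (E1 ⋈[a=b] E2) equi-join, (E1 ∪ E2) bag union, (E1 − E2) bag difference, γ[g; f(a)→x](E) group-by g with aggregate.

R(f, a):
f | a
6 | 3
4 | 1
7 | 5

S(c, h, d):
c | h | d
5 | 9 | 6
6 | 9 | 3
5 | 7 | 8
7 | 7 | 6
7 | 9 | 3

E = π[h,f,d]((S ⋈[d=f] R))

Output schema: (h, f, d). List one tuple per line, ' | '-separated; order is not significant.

Per-node cardinality:
  S → 5
  R → 3
  (S ⋈[d=f] R) → 2
  π[h,f,d]((S ⋈[d=f] R)) → 2

== RESULT ==
h | f | d
7 | 6 | 6
9 | 6 | 6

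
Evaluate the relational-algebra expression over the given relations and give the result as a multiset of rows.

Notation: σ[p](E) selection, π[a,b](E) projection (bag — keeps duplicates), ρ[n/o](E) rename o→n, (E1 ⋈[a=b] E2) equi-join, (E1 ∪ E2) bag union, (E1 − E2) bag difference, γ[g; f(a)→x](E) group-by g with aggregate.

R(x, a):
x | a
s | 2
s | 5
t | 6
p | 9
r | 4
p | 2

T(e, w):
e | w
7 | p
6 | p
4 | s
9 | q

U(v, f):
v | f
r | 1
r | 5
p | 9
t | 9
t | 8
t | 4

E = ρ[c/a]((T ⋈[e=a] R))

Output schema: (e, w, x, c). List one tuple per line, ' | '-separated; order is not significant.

Per-node cardinality:
  T → 4
  R → 6
  (T ⋈[e=a] R) → 3
  ρ[c/a]((T ⋈[e=a] R)) → 3

== RESULT ==
e | w | x | c
4 | s | r | 4
6 | p | t | 6
9 | q | p | 9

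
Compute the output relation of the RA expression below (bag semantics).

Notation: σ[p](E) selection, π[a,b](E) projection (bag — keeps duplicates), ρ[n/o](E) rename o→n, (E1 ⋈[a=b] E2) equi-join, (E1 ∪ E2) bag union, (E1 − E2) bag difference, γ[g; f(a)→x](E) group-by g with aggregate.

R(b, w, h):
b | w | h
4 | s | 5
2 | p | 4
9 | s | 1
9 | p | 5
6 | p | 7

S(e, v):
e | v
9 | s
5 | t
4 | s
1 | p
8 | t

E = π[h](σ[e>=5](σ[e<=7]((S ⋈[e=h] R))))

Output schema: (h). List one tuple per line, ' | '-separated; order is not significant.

Stepwise |·|:
  S → 5
  R → 5
  (S ⋈[e=h] R) → 4
  σ[e<=7]((S ⋈[e=h] R)) → 4
  σ[e>=5](σ[e<=7]((S ⋈[e=h] R))) → 2
  π[h](σ[e>=5](σ[e<=7]((S ⋈[e=h] R)))) → 2

== RESULT ==
h
5
5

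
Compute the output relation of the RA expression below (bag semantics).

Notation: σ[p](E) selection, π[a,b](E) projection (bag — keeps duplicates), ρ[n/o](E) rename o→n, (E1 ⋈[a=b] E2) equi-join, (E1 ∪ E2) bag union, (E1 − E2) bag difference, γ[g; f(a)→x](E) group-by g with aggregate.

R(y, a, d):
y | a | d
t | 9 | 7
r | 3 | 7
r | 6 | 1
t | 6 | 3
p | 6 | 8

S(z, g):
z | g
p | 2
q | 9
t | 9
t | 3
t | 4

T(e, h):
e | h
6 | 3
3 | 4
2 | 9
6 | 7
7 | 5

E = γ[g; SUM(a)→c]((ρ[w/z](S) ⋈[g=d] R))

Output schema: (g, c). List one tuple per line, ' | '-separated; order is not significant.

Stepwise |·|:
  S → 5
  ρ[w/z](S) → 5
  R → 5
  (ρ[w/z](S) ⋈[g=d] R) → 1
  γ[g; SUM(a)→c]((ρ[w/z](S) ⋈[g=d] R)) → 1

== RESULT ==
g | c
3 | 6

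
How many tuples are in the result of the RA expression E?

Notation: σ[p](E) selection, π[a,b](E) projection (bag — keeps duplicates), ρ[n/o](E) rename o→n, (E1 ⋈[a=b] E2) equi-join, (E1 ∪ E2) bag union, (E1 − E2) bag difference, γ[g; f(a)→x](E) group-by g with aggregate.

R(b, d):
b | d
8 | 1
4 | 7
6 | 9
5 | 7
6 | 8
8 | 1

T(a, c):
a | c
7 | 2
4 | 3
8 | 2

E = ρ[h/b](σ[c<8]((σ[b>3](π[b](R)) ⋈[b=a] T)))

Row counts bottom-up:
  R → 6
  π[b](R) → 6
  σ[b>3](π[b](R)) → 6
  T → 3
  (σ[b>3](π[b](R)) ⋈[b=a] T) → 3
  σ[c<8]((σ[b>3](π[b](R)) ⋈[b=a] T)) → 3
  ρ[h/b](σ[c<8]((σ[b>3](π[b](R)) ⋈[b=a] T))) → 3

|E| = 3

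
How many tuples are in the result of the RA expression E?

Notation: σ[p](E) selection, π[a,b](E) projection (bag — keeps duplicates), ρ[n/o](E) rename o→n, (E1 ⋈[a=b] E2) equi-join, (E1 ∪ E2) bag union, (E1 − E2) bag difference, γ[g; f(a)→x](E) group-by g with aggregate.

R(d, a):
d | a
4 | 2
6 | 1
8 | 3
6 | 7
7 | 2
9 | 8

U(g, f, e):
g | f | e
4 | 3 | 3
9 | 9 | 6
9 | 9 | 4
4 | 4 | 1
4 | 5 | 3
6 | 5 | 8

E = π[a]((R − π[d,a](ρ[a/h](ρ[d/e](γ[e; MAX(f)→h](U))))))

Stepwise |·|:
  R → 6
  U → 6
  γ[e; MAX(f)→h](U) → 5
  ρ[d/e](γ[e; MAX(f)→h](U)) → 5
  ρ[a/h](ρ[d/e](γ[e; MAX(f)→h](U))) → 5
  π[d,a](ρ[a/h](ρ[d/e](γ[e; MAX(f)→h](U)))) → 5
  (R − π[d,a](ρ[a/h](ρ[d/e](γ[e; MAX(f)→h](U))))) → 6
  π[a]((R − π[d,a](ρ[a/h](ρ[d/e](γ[e; MAX(f)→h](U)))))) → 6

|E| = 6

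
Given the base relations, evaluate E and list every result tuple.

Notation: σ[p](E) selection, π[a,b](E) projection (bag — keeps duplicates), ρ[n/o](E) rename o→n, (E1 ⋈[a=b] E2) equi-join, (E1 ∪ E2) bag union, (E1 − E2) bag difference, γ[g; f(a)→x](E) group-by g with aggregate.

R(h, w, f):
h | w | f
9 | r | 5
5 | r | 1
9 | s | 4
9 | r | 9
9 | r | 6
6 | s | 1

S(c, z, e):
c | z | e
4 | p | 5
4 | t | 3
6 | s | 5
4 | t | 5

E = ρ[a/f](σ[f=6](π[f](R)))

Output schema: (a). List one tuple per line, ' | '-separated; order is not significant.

Per-node cardinality:
  R → 6
  π[f](R) → 6
  σ[f=6](π[f](R)) → 1
  ρ[a/f](σ[f=6](π[f](R))) → 1

== RESULT ==
a
6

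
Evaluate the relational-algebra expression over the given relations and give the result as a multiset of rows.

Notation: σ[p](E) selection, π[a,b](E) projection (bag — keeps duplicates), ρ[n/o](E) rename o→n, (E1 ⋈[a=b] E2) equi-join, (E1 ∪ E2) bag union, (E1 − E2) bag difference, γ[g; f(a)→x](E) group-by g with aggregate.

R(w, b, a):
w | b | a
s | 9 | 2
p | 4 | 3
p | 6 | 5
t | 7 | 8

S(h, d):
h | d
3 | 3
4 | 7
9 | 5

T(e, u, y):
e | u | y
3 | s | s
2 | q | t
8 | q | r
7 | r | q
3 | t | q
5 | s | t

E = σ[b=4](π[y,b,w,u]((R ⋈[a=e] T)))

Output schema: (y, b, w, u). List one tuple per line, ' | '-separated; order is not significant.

Per-node cardinality:
  R → 4
  T → 6
  (R ⋈[a=e] T) → 5
  π[y,b,w,u]((R ⋈[a=e] T)) → 5
  σ[b=4](π[y,b,w,u]((R ⋈[a=e] T))) → 2

== RESULT ==
y | b | w | u
q | 4 | p | t
s | 4 | p | s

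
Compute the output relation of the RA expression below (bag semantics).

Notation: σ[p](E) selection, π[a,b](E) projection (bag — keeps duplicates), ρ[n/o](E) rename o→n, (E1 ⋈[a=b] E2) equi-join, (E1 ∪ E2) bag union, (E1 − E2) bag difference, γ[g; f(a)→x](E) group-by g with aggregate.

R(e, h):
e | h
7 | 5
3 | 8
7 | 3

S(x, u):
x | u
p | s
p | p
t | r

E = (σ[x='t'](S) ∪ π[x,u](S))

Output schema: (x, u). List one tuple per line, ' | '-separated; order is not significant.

Stepwise |·|:
  S → 3
  σ[x='t'](S) → 1
  S → 3
  π[x,u](S) → 3
  (σ[x='t'](S) ∪ π[x,u](S)) → 4

== RESULT ==
x | u
p | p
p | s
t | r
t | r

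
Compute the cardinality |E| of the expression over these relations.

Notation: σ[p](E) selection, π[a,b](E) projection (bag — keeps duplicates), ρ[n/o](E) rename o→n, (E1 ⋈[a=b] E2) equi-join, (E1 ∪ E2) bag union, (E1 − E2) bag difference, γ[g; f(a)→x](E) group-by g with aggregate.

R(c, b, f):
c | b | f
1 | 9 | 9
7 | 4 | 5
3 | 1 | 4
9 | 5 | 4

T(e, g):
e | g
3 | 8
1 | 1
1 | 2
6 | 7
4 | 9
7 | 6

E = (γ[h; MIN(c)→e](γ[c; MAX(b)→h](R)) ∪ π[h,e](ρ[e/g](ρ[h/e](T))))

Per-node cardinality:
  R → 4
  γ[c; MAX(b)→h](R) → 4
  γ[h; MIN(c)→e](γ[c; MAX(b)→h](R)) → 4
  T → 6
  ρ[h/e](T) → 6
  ρ[e/g](ρ[h/e](T)) → 6
  π[h,e](ρ[e/g](ρ[h/e](T))) → 6
  (γ[h; MIN(c)→e](γ[c; MAX(b)→h](R)) ∪ π[h,e](ρ[e/g](ρ[h/e](T)))) → 10

|E| = 10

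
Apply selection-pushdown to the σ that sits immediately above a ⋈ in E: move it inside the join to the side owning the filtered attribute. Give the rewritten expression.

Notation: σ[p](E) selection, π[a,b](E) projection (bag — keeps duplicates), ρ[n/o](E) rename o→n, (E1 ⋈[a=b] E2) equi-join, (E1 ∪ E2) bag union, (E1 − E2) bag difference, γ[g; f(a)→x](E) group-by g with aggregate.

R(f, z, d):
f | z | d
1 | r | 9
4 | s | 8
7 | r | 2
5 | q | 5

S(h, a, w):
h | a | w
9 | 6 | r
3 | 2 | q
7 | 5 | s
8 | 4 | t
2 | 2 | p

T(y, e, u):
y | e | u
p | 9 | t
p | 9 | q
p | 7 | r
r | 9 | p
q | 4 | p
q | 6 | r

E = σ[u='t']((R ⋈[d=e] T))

σ filters on u, owned by the right side.
E' = (R ⋈[d=e] σ[u='t'](T))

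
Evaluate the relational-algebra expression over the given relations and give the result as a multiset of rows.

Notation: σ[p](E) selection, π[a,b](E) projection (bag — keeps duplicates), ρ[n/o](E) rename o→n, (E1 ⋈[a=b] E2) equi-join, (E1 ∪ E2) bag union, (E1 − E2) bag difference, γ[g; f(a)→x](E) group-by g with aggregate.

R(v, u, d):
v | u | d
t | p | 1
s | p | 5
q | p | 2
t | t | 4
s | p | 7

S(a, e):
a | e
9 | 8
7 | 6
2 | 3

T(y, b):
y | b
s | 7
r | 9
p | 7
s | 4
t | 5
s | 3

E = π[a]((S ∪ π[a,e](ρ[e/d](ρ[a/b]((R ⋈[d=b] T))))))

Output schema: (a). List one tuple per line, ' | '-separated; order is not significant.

Subexpression sizes:
  S → 3
  R → 5
  T → 6
  (R ⋈[d=b] T) → 4
  ρ[a/b]((R ⋈[d=b] T)) → 4
  ρ[e/d](ρ[a/b]((R ⋈[d=b] T))) → 4
  π[a,e](ρ[e/d](ρ[a/b]((R ⋈[d=b] T)))) → 4
  (S ∪ π[a,e](ρ[e/d](ρ[a/b]((R ⋈[d=b] T))))) → 7
  π[a]((S ∪ π[a,e](ρ[e/d](ρ[a/b]((R ⋈[d=b] T)))))) → 7

== RESULT ==
a
2
4
5
7
7
7
9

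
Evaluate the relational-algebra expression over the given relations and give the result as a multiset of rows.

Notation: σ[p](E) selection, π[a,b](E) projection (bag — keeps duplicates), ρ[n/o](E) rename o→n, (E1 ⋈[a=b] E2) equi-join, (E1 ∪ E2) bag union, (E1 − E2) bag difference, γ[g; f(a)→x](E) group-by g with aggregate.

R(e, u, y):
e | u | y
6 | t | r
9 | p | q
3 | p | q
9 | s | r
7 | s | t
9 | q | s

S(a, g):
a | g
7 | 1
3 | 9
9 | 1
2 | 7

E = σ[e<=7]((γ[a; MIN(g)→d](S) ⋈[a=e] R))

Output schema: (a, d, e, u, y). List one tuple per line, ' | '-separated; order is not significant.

Per-node cardinality:
  S → 4
  γ[a; MIN(g)→d](S) → 4
  R → 6
  (γ[a; MIN(g)→d](S) ⋈[a=e] R) → 5
  σ[e<=7]((γ[a; MIN(g)→d](S) ⋈[a=e] R)) → 2

== RESULT ==
a | d | e | u | y
3 | 9 | 3 | p | q
7 | 1 | 7 | s | t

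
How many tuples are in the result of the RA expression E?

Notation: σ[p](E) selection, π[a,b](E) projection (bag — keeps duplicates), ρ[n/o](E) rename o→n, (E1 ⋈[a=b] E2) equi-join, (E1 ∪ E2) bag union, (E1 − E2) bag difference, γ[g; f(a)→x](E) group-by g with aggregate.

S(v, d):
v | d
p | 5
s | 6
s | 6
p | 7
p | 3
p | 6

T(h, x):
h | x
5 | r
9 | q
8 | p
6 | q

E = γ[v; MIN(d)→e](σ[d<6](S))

Subexpression sizes:
  S → 6
  σ[d<6](S) → 2
  γ[v; MIN(d)→e](σ[d<6](S)) → 1

|E| = 1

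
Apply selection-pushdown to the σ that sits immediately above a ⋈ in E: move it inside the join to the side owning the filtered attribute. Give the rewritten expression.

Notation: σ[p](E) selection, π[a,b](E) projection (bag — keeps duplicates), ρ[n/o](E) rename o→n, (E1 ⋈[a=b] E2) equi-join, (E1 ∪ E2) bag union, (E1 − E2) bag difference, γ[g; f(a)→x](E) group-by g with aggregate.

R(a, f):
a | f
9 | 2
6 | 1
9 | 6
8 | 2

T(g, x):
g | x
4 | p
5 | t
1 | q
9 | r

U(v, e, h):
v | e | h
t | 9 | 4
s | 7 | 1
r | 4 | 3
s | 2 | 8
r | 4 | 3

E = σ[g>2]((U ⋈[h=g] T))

σ filters on g, owned by the right side.
E' = (U ⋈[h=g] σ[g>2](T))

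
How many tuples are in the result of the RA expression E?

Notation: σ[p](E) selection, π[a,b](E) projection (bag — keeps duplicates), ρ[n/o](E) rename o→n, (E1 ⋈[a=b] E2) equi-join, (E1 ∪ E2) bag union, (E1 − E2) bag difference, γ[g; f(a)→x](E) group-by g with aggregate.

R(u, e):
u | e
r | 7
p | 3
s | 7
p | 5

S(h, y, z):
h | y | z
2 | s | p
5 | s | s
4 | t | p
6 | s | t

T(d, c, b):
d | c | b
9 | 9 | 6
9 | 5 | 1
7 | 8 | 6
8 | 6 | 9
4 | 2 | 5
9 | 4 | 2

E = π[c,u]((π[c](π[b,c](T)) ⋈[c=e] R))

Row counts bottom-up:
  T → 6
  π[b,c](T) → 6
  π[c](π[b,c](T)) → 6
  R → 4
  (π[c](π[b,c](T)) ⋈[c=e] R) → 1
  π[c,u]((π[c](π[b,c](T)) ⋈[c=e] R)) → 1

|E| = 1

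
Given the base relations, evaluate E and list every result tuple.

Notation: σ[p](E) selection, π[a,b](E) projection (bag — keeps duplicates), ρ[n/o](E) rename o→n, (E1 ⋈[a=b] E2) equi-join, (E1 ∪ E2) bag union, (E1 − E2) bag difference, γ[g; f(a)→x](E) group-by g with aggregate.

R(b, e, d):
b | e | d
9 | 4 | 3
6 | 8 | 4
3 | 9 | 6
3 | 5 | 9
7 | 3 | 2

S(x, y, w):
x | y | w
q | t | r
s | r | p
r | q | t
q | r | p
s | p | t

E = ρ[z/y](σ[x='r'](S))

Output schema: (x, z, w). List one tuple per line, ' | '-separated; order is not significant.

Stepwise |·|:
  S → 5
  σ[x='r'](S) → 1
  ρ[z/y](σ[x='r'](S)) → 1

== RESULT ==
x | z | w
r | q | t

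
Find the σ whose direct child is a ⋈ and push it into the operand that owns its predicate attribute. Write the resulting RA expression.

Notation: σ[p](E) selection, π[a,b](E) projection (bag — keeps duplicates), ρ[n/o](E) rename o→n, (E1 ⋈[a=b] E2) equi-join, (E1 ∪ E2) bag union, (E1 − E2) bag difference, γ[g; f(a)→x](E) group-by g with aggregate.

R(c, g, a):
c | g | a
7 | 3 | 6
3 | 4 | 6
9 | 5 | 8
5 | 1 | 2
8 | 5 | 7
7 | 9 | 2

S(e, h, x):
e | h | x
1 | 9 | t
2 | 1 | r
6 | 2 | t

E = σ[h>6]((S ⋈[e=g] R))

σ filters on h, owned by the left side.
E' = (σ[h>6](S) ⋈[e=g] R)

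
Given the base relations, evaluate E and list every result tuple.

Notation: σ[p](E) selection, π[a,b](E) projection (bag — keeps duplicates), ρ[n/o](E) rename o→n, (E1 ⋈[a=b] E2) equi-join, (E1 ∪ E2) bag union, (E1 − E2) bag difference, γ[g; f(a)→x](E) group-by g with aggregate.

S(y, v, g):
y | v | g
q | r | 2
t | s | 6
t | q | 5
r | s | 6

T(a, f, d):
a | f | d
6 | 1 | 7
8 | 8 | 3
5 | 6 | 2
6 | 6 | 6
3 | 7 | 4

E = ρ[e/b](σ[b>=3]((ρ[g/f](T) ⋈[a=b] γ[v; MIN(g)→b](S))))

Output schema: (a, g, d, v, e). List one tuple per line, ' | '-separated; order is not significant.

Row counts bottom-up:
  T → 5
  ρ[g/f](T) → 5
  S → 4
  γ[v; MIN(g)→b](S) → 3
  (ρ[g/f](T) ⋈[a=b] γ[v; MIN(g)→b](S)) → 3
  σ[b>=3]((ρ[g/f](T) ⋈[a=b] γ[v; MIN(g)→b](S))) → 3
  ρ[e/b](σ[b>=3]((ρ[g/f](T) ⋈[a=b] γ[v; MIN(g)→b](S)))) → 3

== RESULT ==
a | g | d | v | e
5 | 6 | 2 | q | 5
6 | 1 | 7 | s | 6
6 | 6 | 6 | s | 6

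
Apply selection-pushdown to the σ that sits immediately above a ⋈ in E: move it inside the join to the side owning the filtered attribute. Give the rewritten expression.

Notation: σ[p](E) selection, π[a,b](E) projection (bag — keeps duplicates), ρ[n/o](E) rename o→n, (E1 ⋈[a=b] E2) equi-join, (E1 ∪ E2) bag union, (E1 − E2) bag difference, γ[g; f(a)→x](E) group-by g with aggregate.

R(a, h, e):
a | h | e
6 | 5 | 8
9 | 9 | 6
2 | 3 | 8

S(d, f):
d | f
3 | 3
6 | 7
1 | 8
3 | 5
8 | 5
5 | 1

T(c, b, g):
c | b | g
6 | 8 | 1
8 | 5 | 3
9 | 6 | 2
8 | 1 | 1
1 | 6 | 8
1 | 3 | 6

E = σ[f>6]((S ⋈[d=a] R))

σ filters on f, owned by the left side.
E' = (σ[f>6](S) ⋈[d=a] R)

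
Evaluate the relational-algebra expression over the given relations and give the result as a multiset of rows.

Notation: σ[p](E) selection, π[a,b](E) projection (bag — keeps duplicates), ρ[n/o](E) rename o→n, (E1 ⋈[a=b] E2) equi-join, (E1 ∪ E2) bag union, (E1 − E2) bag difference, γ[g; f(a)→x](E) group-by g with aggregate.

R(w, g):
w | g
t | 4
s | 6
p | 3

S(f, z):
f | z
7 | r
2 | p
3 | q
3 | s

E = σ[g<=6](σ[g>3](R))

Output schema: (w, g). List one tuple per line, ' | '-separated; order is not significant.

Per-node cardinality:
  R → 3
  σ[g>3](R) → 2
  σ[g<=6](σ[g>3](R)) → 2

== RESULT ==
w | g
s | 6
t | 4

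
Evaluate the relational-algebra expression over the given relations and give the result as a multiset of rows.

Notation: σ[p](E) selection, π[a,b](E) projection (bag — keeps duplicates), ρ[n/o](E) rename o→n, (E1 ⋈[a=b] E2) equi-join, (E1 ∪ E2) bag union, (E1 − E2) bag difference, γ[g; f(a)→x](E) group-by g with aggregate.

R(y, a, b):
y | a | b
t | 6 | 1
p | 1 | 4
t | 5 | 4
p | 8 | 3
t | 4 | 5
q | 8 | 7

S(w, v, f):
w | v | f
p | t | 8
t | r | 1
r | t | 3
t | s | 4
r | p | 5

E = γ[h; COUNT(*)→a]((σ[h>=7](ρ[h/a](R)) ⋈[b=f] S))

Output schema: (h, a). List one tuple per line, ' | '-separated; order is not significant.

Stepwise |·|:
  R → 6
  ρ[h/a](R) → 6
  σ[h>=7](ρ[h/a](R)) → 2
  S → 5
  (σ[h>=7](ρ[h/a](R)) ⋈[b=f] S) → 1
  γ[h; COUNT(*)→a]((σ[h>=7](ρ[h/a](R)) ⋈[b=f] S)) → 1

== RESULT ==
h | a
8 | 1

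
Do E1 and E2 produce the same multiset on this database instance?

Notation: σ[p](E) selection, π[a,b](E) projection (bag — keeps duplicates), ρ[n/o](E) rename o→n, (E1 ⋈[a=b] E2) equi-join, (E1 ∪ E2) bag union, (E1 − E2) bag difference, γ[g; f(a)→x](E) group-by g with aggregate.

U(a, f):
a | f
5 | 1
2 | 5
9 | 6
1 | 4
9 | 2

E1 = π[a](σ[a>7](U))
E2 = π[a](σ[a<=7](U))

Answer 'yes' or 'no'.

E1 row counts bottom-up:
  U → 5
  σ[a>7](U) → 2
  π[a](σ[a>7](U)) → 2
E2 row counts bottom-up:
  U → 5
  σ[a<=7](U) → 3
  π[a](σ[a<=7](U)) → 3

E1 result:
a
9
9
E2 result:
a
1
2
5
Witness: (1,) appears 0× in E1 but 1× in E2.

no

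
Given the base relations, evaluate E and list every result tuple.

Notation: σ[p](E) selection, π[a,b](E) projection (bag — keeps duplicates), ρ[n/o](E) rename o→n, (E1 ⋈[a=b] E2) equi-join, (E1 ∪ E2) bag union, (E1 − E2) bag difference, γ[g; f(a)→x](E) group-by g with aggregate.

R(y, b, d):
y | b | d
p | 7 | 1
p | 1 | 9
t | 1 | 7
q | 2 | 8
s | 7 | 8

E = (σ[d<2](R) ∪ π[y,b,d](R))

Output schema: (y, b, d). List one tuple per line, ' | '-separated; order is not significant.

Subexpression sizes:
  R → 5
  σ[d<2](R) → 1
  R → 5
  π[y,b,d](R) → 5
  (σ[d<2](R) ∪ π[y,b,d](R)) → 6

== RESULT ==
y | b | d
p | 1 | 9
p | 7 | 1
p | 7 | 1
q | 2 | 8
s | 7 | 8
t | 1 | 7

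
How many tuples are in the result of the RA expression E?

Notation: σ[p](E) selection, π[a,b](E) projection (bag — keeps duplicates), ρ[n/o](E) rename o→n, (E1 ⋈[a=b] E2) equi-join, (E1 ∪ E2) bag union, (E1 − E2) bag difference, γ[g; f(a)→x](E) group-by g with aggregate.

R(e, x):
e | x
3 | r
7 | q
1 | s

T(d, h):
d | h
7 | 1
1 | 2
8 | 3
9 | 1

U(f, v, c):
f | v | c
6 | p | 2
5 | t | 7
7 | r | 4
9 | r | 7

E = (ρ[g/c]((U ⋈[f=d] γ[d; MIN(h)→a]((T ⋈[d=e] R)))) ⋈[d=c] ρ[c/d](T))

Subexpression sizes:
  U → 4
  T → 4
  R → 3
  (T ⋈[d=e] R) → 2
  γ[d; MIN(h)→a]((T ⋈[d=e] R)) → 2
  (U ⋈[f=d] γ[d; MIN(h)→a]((T ⋈[d=e] R))) → 1
  ρ[g/c]((U ⋈[f=d] γ[d; MIN(h)→a]((T ⋈[d=e] R)))) → 1
  T → 4
  ρ[c/d](T) → 4
  (ρ[g/c]((U ⋈[f=d] γ[d; MIN(h)→a]((T ⋈[d=e] R)))) ⋈[d=c] ρ[c/d](T)) → 1

|E| = 1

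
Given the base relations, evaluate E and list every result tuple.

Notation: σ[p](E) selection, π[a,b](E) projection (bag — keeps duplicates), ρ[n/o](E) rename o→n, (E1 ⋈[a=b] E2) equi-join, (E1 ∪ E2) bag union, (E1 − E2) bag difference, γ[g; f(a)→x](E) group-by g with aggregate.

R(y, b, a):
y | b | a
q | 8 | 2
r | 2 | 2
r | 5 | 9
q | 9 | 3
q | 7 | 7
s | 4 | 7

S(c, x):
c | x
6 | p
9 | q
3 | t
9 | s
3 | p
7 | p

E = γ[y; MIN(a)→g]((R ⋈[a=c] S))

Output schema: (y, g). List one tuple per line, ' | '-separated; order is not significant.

Stepwise |·|:
  R → 6
  S → 6
  (R ⋈[a=c] S) → 6
  γ[y; MIN(a)→g]((R ⋈[a=c] S)) → 3

== RESULT ==
y | g
q | 3
r | 9
s | 7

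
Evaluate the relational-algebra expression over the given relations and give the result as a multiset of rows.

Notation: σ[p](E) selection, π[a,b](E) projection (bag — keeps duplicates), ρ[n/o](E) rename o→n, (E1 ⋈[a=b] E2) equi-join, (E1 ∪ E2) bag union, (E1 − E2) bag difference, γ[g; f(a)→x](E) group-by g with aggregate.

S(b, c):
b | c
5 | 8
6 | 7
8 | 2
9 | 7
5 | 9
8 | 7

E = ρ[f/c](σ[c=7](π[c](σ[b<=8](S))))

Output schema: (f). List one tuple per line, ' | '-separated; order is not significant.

Per-node cardinality:
  S → 6
  σ[b<=8](S) → 5
  π[c](σ[b<=8](S)) → 5
  σ[c=7](π[c](σ[b<=8](S))) → 2
  ρ[f/c](σ[c=7](π[c](σ[b<=8](S)))) → 2

== RESULT ==
f
7
7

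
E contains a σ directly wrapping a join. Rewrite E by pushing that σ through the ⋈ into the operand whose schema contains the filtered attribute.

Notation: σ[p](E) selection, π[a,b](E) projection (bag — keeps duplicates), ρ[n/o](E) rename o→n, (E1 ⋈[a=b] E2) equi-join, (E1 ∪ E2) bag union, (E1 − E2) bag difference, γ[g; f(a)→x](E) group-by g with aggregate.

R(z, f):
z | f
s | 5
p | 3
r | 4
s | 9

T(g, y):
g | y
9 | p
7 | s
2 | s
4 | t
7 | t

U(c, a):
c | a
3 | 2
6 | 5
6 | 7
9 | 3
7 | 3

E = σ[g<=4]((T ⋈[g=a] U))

σ filters on g, owned by the left side.
E' = (σ[g<=4](T) ⋈[g=a] U)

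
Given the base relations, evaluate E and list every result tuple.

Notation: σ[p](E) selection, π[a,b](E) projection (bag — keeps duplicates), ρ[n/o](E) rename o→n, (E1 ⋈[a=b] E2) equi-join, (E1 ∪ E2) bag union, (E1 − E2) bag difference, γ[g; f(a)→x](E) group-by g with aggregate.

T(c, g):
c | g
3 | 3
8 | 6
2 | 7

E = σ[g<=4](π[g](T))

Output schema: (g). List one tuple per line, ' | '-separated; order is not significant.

Subexpression sizes:
  T → 3
  π[g](T) → 3
  σ[g<=4](π[g](T)) → 1

== RESULT ==
g
3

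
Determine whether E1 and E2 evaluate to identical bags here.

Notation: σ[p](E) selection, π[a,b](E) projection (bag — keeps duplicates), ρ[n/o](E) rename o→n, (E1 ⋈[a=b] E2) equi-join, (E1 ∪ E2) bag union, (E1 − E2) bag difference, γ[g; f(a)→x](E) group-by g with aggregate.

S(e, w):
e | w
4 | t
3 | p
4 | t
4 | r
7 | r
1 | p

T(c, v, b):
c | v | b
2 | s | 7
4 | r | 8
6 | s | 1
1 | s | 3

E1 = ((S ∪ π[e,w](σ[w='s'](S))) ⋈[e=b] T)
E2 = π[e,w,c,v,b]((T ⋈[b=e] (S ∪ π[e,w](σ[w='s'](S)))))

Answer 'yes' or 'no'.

E1 row counts bottom-up:
  S → 6
  S → 6
  σ[w='s'](S) → 0
  π[e,w](σ[w='s'](S)) → 0
  (S ∪ π[e,w](σ[w='s'](S))) → 6
  T → 4
  ((S ∪ π[e,w](σ[w='s'](S))) ⋈[e=b] T) → 3
E2 row counts bottom-up:
  T → 4
  S → 6
  S → 6
  σ[w='s'](S) → 0
  π[e,w](σ[w='s'](S)) → 0
  (S ∪ π[e,w](σ[w='s'](S))) → 6
  (T ⋈[b=e] (S ∪ π[e,w](σ[w='s'](S)))) → 3
  π[e,w,c,v,b]((T ⋈[b=e] (S ∪ π[e,w](σ[w='s'](S))))) → 3

E1 and E2 produce the same multiset:
e | w | c | v | b
1 | p | 6 | s | 1
3 | p | 1 | s | 3
7 | r | 2 | s | 7

yes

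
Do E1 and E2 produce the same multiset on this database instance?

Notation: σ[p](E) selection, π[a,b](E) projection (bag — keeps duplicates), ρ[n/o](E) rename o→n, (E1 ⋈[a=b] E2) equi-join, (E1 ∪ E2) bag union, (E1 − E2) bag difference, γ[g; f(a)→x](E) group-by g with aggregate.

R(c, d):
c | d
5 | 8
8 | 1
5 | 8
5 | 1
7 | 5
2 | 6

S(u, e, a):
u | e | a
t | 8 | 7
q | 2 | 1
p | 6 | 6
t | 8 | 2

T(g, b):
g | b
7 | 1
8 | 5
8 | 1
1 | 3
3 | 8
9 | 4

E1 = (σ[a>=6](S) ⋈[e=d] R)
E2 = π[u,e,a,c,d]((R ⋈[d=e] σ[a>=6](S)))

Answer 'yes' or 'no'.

E1 row counts bottom-up:
  S → 4
  σ[a>=6](S) → 2
  R → 6
  (σ[a>=6](S) ⋈[e=d] R) → 3
E2 row counts bottom-up:
  R → 6
  S → 4
  σ[a>=6](S) → 2
  (R ⋈[d=e] σ[a>=6](S)) → 3
  π[u,e,a,c,d]((R ⋈[d=e] σ[a>=6](S))) → 3

E1 and E2 produce the same multiset:
u | e | a | c | d
p | 6 | 6 | 2 | 6
t | 8 | 7 | 5 | 8
t | 8 | 7 | 5 | 8

yes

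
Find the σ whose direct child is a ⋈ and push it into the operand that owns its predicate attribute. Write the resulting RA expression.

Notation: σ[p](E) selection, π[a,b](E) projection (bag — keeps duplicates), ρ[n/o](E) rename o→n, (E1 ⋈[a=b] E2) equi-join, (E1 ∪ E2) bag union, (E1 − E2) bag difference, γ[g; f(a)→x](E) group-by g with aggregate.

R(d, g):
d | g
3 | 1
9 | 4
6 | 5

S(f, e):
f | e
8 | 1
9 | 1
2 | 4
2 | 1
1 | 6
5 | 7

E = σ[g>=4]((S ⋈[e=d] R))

σ filters on g, owned by the right side.
E' = (S ⋈[e=d] σ[g>=4](R))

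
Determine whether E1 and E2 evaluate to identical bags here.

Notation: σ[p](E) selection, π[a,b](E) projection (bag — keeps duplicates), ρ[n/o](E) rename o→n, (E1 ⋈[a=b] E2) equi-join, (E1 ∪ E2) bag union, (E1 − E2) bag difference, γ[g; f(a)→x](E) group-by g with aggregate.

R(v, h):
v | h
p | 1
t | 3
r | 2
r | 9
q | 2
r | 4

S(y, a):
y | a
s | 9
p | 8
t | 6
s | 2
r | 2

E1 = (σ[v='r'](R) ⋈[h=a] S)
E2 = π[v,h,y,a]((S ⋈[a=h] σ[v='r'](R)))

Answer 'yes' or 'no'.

E1 stepwise |·|:
  R → 6
  σ[v='r'](R) → 3
  S → 5
  (σ[v='r'](R) ⋈[h=a] S) → 3
E2 stepwise |·|:
  S → 5
  R → 6
  σ[v='r'](R) → 3
  (S ⋈[a=h] σ[v='r'](R)) → 3
  π[v,h,y,a]((S ⋈[a=h] σ[v='r'](R))) → 3

E1 and E2 produce the same multiset:
v | h | y | a
r | 2 | r | 2
r | 2 | s | 2
r | 9 | s | 9

yes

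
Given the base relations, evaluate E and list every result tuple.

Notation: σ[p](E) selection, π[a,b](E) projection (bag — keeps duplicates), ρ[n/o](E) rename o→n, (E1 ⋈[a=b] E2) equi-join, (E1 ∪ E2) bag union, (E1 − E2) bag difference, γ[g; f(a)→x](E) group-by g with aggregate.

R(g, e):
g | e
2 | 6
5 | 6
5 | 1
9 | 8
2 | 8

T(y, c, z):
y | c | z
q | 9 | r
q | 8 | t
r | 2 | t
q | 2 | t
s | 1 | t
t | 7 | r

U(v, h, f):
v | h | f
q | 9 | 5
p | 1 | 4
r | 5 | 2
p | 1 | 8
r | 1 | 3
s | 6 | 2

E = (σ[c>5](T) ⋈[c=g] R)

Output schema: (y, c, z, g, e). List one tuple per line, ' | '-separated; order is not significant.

Stepwise |·|:
  T → 6
  σ[c>5](T) → 3
  R → 5
  (σ[c>5](T) ⋈[c=g] R) → 1

== RESULT ==
y | c | z | g | e
q | 9 | r | 9 | 8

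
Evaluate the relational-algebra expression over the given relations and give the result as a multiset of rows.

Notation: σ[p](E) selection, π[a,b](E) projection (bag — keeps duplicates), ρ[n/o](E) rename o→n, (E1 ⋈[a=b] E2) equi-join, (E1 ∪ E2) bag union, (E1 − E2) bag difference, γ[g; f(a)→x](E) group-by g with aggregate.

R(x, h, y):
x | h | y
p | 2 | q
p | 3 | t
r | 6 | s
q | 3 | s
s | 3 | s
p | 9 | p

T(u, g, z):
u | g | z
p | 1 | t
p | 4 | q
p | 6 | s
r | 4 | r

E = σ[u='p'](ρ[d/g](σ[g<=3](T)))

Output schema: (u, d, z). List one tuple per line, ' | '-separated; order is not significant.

Stepwise |·|:
  T → 4
  σ[g<=3](T) → 1
  ρ[d/g](σ[g<=3](T)) → 1
  σ[u='p'](ρ[d/g](σ[g<=3](T))) → 1

== RESULT ==
u | d | z
p | 1 | t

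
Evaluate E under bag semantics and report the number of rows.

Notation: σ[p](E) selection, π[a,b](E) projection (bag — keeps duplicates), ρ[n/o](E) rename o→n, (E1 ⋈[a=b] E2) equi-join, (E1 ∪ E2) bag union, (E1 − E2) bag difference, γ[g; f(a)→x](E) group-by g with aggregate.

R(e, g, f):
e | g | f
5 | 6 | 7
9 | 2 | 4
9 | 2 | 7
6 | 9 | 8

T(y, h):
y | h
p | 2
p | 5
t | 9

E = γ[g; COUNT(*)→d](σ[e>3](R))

Stepwise |·|:
  R → 4
  σ[e>3](R) → 4
  γ[g; COUNT(*)→d](σ[e>3](R)) → 3

|E| = 3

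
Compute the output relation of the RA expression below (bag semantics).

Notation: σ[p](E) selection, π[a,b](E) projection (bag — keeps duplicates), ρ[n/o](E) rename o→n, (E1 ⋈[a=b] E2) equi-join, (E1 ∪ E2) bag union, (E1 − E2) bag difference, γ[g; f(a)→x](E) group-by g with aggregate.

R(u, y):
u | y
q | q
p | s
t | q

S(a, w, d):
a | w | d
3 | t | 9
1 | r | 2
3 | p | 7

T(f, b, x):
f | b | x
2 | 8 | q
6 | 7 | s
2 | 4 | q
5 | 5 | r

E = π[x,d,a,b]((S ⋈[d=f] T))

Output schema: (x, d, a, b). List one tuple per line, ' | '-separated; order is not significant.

Row counts bottom-up:
  S → 3
  T → 4
  (S ⋈[d=f] T) → 2
  π[x,d,a,b]((S ⋈[d=f] T)) → 2

== RESULT ==
x | d | a | b
q | 2 | 1 | 4
q | 2 | 1 | 8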